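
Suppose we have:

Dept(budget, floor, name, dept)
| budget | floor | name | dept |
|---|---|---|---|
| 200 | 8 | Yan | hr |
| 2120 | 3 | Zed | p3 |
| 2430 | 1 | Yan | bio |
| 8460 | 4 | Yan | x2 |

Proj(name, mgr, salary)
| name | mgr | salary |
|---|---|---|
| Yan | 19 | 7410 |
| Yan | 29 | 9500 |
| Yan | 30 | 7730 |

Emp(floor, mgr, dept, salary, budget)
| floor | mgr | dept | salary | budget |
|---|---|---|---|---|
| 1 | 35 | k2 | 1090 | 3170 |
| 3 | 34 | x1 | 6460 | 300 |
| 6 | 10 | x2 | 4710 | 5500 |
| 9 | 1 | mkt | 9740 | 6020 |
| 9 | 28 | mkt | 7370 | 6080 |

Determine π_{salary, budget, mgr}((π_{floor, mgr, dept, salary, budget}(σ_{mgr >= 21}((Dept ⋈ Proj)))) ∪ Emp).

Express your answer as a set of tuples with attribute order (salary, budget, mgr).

{(1090, 3170, 35), (4710, 5500, 10), (6460, 300, 34), (7370, 6080, 28), (7730, 200, 30), (7730, 2430, 30), (7730, 8460, 30), (9500, 200, 29), (9500, 2430, 29), (9500, 8460, 29), (9740, 6020, 1)}

Dept ⋈ Proj (natural join on name): {(200, 8, Yan, hr, 19, 7410), (200, 8, Yan, hr, 29, 9500), (200, 8, Yan, hr, 30, 7730), (2430, 1, Yan, bio, 19, 7410), (2430, 1, Yan, bio, 29, 9500), (2430, 1, Yan, bio, 30, 7730), (8460, 4, Yan, x2, 19, 7410), (8460, 4, Yan, x2, 29, 9500), (8460, 4, Yan, x2, 30, 7730)}
σ[mgr >= 21]: keep tuples satisfying mgr >= 21 → {(200, 8, Yan, hr, 29, 9500), (200, 8, Yan, hr, 30, 7730), (2430, 1, Yan, bio, 29, 9500), (2430, 1, Yan, bio, 30, 7730), (8460, 4, Yan, x2, 29, 9500), (8460, 4, Yan, x2, 30, 7730)}
Projecting to floor, mgr, dept, salary, budget: {(1, 29, bio, 9500, 2430), (1, 30, bio, 7730, 2430), (4, 29, x2, 9500, 8460), (4, 30, x2, 7730, 8460), (8, 29, hr, 9500, 200), (8, 30, hr, 7730, 200)}
Union: {(1, 29, bio, 9500, 2430), (1, 30, bio, 7730, 2430), (4, 29, x2, 9500, 8460), (4, 30, x2, 7730, 8460), (8, 29, hr, 9500, 200), (8, 30, hr, 7730, 200)} with {(1, 35, k2, 1090, 3170), (3, 34, x1, 6460, 300), (6, 10, x2, 4710, 5500), (9, 1, mkt, 9740, 6020), (9, 28, mkt, 7370, 6080)} → {(1, 29, bio, 9500, 2430), (1, 30, bio, 7730, 2430), (1, 35, k2, 1090, 3170), (3, 34, x1, 6460, 300), (4, 29, x2, 9500, 8460), (4, 30, x2, 7730, 8460), (6, 10, x2, 4710, 5500), (8, 29, hr, 9500, 200), (8, 30, hr, 7730, 200), (9, 1, mkt, 9740, 6020), (9, 28, mkt, 7370, 6080)}
Projecting to salary, budget, mgr: {(1090, 3170, 35), (4710, 5500, 10), (6460, 300, 34), (7370, 6080, 28), (7730, 200, 30), (7730, 2430, 30), (7730, 8460, 30), (9500, 200, 29), (9500, 2430, 29), (9500, 8460, 29), (9740, 6020, 1)}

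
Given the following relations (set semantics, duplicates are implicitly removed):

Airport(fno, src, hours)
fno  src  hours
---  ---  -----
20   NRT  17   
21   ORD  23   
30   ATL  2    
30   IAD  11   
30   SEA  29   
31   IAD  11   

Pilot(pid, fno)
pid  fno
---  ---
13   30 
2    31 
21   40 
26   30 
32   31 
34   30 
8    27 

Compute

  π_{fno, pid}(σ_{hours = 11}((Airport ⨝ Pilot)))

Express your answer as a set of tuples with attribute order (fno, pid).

Airport ⋈ Pilot (natural join on fno): {(30, ATL, 2, 13), (30, ATL, 2, 26), (30, ATL, 2, 34), (30, IAD, 11, 13), (30, IAD, 11, 26), (30, IAD, 11, 34), (30, SEA, 29, 13), (30, SEA, 29, 26), (30, SEA, 29, 34), (31, IAD, 11, 2), (31, IAD, 11, 32)}
Apply σ_{hours = 11}; surviving tuples: {(30, IAD, 11, 13), (30, IAD, 11, 26), (30, IAD, 11, 34), (31, IAD, 11, 2), (31, IAD, 11, 32)}
π[fno, pid]: project onto (fno, pid) → {(30, 13), (30, 26), (30, 34), (31, 2), (31, 32)}

{(30, 13), (30, 26), (30, 34), (31, 2), (31, 32)}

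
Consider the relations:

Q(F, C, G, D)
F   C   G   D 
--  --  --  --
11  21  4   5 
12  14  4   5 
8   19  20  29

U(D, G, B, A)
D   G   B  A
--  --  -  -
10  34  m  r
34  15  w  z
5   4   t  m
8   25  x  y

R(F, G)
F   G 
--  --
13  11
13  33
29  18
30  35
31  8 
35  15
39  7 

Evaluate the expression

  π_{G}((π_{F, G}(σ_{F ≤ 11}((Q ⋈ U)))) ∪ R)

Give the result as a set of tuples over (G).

{11, 15, 18, 33, 35, 4, 7, 8}

Q ⋈ U (natural join on G, D): {(11, 21, 4, 5, t, m), (12, 14, 4, 5, t, m)}
Selection F ≤ 11: {(11, 21, 4, 5, t, m)}
Projecting to F, G: {(11, 4)}
Taking the union: {(11, 4), (13, 11), (13, 33), (29, 18), (30, 35), (31, 8), (35, 15), (39, 7)}
Projecting to G: {11, 15, 18, 33, 35, 4, 7, 8}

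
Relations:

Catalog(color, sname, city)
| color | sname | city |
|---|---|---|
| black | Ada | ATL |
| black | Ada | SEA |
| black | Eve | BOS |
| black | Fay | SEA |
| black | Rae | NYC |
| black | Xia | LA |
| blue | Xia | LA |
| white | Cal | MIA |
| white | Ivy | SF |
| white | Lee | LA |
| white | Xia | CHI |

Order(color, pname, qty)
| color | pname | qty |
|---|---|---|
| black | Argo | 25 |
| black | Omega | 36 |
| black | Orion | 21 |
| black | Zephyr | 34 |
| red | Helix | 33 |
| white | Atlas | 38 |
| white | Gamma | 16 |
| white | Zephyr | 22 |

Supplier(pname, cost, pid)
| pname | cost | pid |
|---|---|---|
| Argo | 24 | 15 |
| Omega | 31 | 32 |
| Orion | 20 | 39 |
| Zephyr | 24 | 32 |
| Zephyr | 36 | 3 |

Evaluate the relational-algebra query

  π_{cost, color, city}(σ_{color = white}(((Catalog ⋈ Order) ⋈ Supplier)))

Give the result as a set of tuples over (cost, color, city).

Joining Catalog and Order on color yields {(black, Ada, ATL, Argo, 25), (black, Ada, ATL, Omega, 36), (black, Ada, ATL, Orion, 21), (black, Ada, ATL, Zephyr, 34), (black, Ada, SEA, Argo, 25), (black, Ada, SEA, Omega, 36), (black, Ada, SEA, Orion, 21), (black, Ada, SEA, Zephyr, 34), (black, Eve, BOS, Argo, 25), (black, Eve, BOS, Omega, 36), (black, Eve, BOS, Orion, 21), (black, Eve, BOS, Zephyr, 34), (black, Fay, SEA, Argo, 25), (black, Fay, SEA, Omega, 36), (black, Fay, SEA, Orion, 21), (black, Fay, SEA, Zephyr, 34), (black, Rae, NYC, Argo, 25), (black, Rae, NYC, Omega, 36), (black, Rae, NYC, Orion, 21), (black, Rae, NYC, Zephyr, 34), (black, Xia, LA, Argo, 25), (black, Xia, LA, Omega, 36), (black, Xia, LA, Orion, 21), (black, Xia, LA, Zephyr, 34), (white, Cal, MIA, Atlas, 38), (white, Cal, MIA, Gamma, 16), (white, Cal, MIA, Zephyr, 22), (white, Ivy, SF, Atlas, 38), (white, Ivy, SF, Gamma, 16), (white, Ivy, SF, Zephyr, 22), (white, Lee, LA, Atlas, 38), (white, Lee, LA, Gamma, 16), (white, Lee, LA, Zephyr, 22), (white, Xia, CHI, Atlas, 38), (white, Xia, CHI, Gamma, 16), (white, Xia, CHI, Zephyr, 22)}.
Joining (Catalog ⋈ Order) and Supplier on pname yields {(black, Ada, ATL, Argo, 25, 24, 15), (black, Ada, ATL, Omega, 36, 31, 32), (black, Ada, ATL, Orion, 21, 20, 39), (black, Ada, ATL, Zephyr, 34, 24, 32), (black, Ada, ATL, Zephyr, 34, 36, 3), (black, Ada, SEA, Argo, 25, 24, 15), (black, Ada, SEA, Omega, 36, 31, 32), (black, Ada, SEA, Orion, 21, 20, 39), (black, Ada, SEA, Zephyr, 34, 24, 32), (black, Ada, SEA, Zephyr, 34, 36, 3), (black, Eve, BOS, Argo, 25, 24, 15), (black, Eve, BOS, Omega, 36, 31, 32), (black, Eve, BOS, Orion, 21, 20, 39), (black, Eve, BOS, Zephyr, 34, 24, 32), (black, Eve, BOS, Zephyr, 34, 36, 3), (black, Fay, SEA, Argo, 25, 24, 15), (black, Fay, SEA, Omega, 36, 31, 32), (black, Fay, SEA, Orion, 21, 20, 39), (black, Fay, SEA, Zephyr, 34, 24, 32), (black, Fay, SEA, Zephyr, 34, 36, 3), (black, Rae, NYC, Argo, 25, 24, 15), (black, Rae, NYC, Omega, 36, 31, 32), (black, Rae, NYC, Orion, 21, 20, 39), (black, Rae, NYC, Zephyr, 34, 24, 32), (black, Rae, NYC, Zephyr, 34, 36, 3), (black, Xia, LA, Argo, 25, 24, 15), (black, Xia, LA, Omega, 36, 31, 32), (black, Xia, LA, Orion, 21, 20, 39), (black, Xia, LA, Zephyr, 34, 24, 32), (black, Xia, LA, Zephyr, 34, 36, 3), (white, Cal, MIA, Zephyr, 22, 24, 32), (white, Cal, MIA, Zephyr, 22, 36, 3), (white, Ivy, SF, Zephyr, 22, 24, 32), (white, Ivy, SF, Zephyr, 22, 36, 3), (white, Lee, LA, Zephyr, 22, 24, 32), (white, Lee, LA, Zephyr, 22, 36, 3), (white, Xia, CHI, Zephyr, 22, 24, 32), (white, Xia, CHI, Zephyr, 22, 36, 3)}.
Filtering on color = white leaves {(white, Cal, MIA, Zephyr, 22, 24, 32), (white, Cal, MIA, Zephyr, 22, 36, 3), (white, Ivy, SF, Zephyr, 22, 24, 32), (white, Ivy, SF, Zephyr, 22, 36, 3), (white, Lee, LA, Zephyr, 22, 24, 32), (white, Lee, LA, Zephyr, 22, 36, 3), (white, Xia, CHI, Zephyr, 22, 24, 32), (white, Xia, CHI, Zephyr, 22, 36, 3)}.
Keep only column(s) cost, color, city: {(24, white, CHI), (24, white, LA), (24, white, MIA), (24, white, SF), (36, white, CHI), (36, white, LA), (36, white, MIA), (36, white, SF)}

{(24, white, CHI), (24, white, LA), (24, white, MIA), (24, white, SF), (36, white, CHI), (36, white, LA), (36, white, MIA), (36, white, SF)}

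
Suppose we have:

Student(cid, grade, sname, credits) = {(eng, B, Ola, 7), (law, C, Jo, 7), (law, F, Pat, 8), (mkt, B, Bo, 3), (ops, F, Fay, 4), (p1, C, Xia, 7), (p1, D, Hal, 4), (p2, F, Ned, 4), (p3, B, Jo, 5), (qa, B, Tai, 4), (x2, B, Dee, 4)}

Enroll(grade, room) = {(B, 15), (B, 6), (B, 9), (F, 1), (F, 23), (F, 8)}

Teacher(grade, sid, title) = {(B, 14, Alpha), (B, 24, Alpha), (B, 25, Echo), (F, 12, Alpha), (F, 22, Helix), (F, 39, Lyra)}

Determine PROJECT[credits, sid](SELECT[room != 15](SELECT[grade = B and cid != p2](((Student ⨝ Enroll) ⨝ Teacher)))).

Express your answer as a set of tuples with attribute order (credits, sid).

{(3, 14), (3, 24), (3, 25), (4, 14), (4, 24), (4, 25), (5, 14), (5, 24), (5, 25), (7, 14), (7, 24), (7, 25)}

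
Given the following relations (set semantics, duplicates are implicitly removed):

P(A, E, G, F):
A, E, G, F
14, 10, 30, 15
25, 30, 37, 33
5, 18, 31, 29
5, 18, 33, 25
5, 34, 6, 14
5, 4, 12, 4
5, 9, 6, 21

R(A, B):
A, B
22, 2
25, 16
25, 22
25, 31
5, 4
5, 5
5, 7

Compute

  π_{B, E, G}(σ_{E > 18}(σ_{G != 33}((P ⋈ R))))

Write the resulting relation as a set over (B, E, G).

{(16, 30, 37), (22, 30, 37), (31, 30, 37), (4, 34, 6), (5, 34, 6), (7, 34, 6)}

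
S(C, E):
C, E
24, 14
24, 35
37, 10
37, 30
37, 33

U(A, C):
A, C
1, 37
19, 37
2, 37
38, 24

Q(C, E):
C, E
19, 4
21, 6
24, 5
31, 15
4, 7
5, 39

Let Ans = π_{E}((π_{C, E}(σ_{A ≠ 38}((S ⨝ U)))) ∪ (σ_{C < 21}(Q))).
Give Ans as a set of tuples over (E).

{10, 30, 33, 39, 4, 7}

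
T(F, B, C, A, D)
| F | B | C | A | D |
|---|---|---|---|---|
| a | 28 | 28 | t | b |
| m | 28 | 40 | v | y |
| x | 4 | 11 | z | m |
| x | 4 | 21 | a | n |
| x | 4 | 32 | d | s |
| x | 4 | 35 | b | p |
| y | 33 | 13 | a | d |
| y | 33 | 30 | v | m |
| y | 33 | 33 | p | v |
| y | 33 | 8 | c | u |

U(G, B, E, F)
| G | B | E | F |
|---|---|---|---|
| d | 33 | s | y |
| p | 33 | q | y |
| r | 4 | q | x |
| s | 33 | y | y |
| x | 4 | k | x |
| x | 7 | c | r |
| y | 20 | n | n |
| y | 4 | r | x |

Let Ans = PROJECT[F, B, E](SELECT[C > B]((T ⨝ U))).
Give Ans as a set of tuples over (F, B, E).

{(x, 4, k), (x, 4, q), (x, 4, r)}

Joining T and U on F, B yields {(x, 4, 11, z, m, r, q), (x, 4, 11, z, m, x, k), (x, 4, 11, z, m, y, r), (x, 4, 21, a, n, r, q), (x, 4, 21, a, n, x, k), (x, 4, 21, a, n, y, r), (x, 4, 32, d, s, r, q), (x, 4, 32, d, s, x, k), (x, 4, 32, d, s, y, r), (x, 4, 35, b, p, r, q), (x, 4, 35, b, p, x, k), (x, 4, 35, b, p, y, r), (y, 33, 13, a, d, d, s), (y, 33, 13, a, d, p, q), (y, 33, 13, a, d, s, y), (y, 33, 30, v, m, d, s), (y, 33, 30, v, m, p, q), (y, 33, 30, v, m, s, y), (y, 33, 33, p, v, d, s), (y, 33, 33, p, v, p, q), (y, 33, 33, p, v, s, y), (y, 33, 8, c, u, d, s), (y, 33, 8, c, u, p, q), (y, 33, 8, c, u, s, y)}.
Apply σ_{C > B}; surviving tuples: {(x, 4, 11, z, m, r, q), (x, 4, 11, z, m, x, k), (x, 4, 11, z, m, y, r), (x, 4, 21, a, n, r, q), (x, 4, 21, a, n, x, k), (x, 4, 21, a, n, y, r), (x, 4, 32, d, s, r, q), (x, 4, 32, d, s, x, k), (x, 4, 32, d, s, y, r), (x, 4, 35, b, p, r, q), (x, 4, 35, b, p, x, k), (x, 4, 35, b, p, y, r)}
Keep only column(s) F, B, E (9 duplicate(s) eliminated): {(x, 4, k), (x, 4, q), (x, 4, r)}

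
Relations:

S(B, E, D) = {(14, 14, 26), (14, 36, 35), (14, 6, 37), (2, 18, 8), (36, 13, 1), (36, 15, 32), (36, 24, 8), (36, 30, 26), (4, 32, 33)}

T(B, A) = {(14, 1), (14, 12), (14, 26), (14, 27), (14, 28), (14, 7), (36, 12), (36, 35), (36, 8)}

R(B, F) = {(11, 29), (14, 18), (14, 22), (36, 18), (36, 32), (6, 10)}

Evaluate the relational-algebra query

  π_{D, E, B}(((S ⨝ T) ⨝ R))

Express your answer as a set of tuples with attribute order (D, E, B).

{(1, 13, 36), (26, 14, 14), (26, 30, 36), (32, 15, 36), (35, 36, 14), (37, 6, 14), (8, 24, 36)}

S ⋈ T (natural join on B): {(14, 14, 26, 1), (14, 14, 26, 12), (14, 14, 26, 26), (14, 14, 26, 27), (14, 14, 26, 28), (14, 14, 26, 7), (14, 36, 35, 1), (14, 36, 35, 12), (14, 36, 35, 26), (14, 36, 35, 27), (14, 36, 35, 28), (14, 36, 35, 7), (14, 6, 37, 1), (14, 6, 37, 12), (14, 6, 37, 26), (14, 6, 37, 27), (14, 6, 37, 28), (14, 6, 37, 7), (36, 13, 1, 12), (36, 13, 1, 35), (36, 13, 1, 8), (36, 15, 32, 12), (36, 15, 32, 35), (36, 15, 32, 8), (36, 24, 8, 12), (36, 24, 8, 35), (36, 24, 8, 8), (36, 30, 26, 12), (36, 30, 26, 35), (36, 30, 26, 8)}
(S ⨝ T) ⋈ R (natural join on B): {(14, 14, 26, 1, 18), (14, 14, 26, 1, 22), (14, 14, 26, 12, 18), (14, 14, 26, 12, 22), (14, 14, 26, 26, 18), (14, 14, 26, 26, 22), (14, 14, 26, 27, 18), (14, 14, 26, 27, 22), (14, 14, 26, 28, 18), (14, 14, 26, 28, 22), (14, 14, 26, 7, 18), (14, 14, 26, 7, 22), (14, 36, 35, 1, 18), (14, 36, 35, 1, 22), (14, 36, 35, 12, 18), (14, 36, 35, 12, 22), (14, 36, 35, 26, 18), (14, 36, 35, 26, 22), (14, 36, 35, 27, 18), (14, 36, 35, 27, 22), (14, 36, 35, 28, 18), (14, 36, 35, 28, 22), (14, 36, 35, 7, 18), (14, 36, 35, 7, 22), (14, 6, 37, 1, 18), (14, 6, 37, 1, 22), (14, 6, 37, 12, 18), (14, 6, 37, 12, 22), (14, 6, 37, 26, 18), (14, 6, 37, 26, 22), (14, 6, 37, 27, 18), (14, 6, 37, 27, 22), (14, 6, 37, 28, 18), (14, 6, 37, 28, 22), (14, 6, 37, 7, 18), (14, 6, 37, 7, 22), (36, 13, 1, 12, 18), (36, 13, 1, 12, 32), (36, 13, 1, 35, 18), (36, 13, 1, 35, 32), (36, 13, 1, 8, 18), (36, 13, 1, 8, 32), (36, 15, 32, 12, 18), (36, 15, 32, 12, 32), (36, 15, 32, 35, 18), (36, 15, 32, 35, 32), (36, 15, 32, 8, 18), (36, 15, 32, 8, 32), (36, 24, 8, 12, 18), (36, 24, 8, 12, 32), (36, 24, 8, 35, 18), (36, 24, 8, 35, 32), (36, 24, 8, 8, 18), (36, 24, 8, 8, 32), (36, 30, 26, 12, 18), (36, 30, 26, 12, 32), (36, 30, 26, 35, 18), (36, 30, 26, 35, 32), (36, 30, 26, 8, 18), (36, 30, 26, 8, 32)}
Keep only column(s) D, E, B (53 duplicate(s) eliminated): {(1, 13, 36), (26, 14, 14), (26, 30, 36), (32, 15, 36), (35, 36, 14), (37, 6, 14), (8, 24, 36)}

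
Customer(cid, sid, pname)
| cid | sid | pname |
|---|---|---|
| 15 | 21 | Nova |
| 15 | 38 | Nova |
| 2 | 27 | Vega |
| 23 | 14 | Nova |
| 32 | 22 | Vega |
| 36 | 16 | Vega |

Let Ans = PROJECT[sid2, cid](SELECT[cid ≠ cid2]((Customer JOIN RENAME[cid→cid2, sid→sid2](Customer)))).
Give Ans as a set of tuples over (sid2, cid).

{(14, 15), (16, 2), (16, 32), (21, 23), (22, 2), (22, 36), (27, 32), (27, 36), (38, 23)}

ρ[cid→cid2, sid→sid2]: schema becomes (cid2, sid2, pname); tuples unchanged.
Joining Customer and RENAME[cid→cid2, sid→sid2](Customer) on pname yields {(15, 21, Nova, 15, 21), (15, 21, Nova, 15, 38), (15, 21, Nova, 23, 14), (15, 38, Nova, 15, 21), (15, 38, Nova, 15, 38), (15, 38, Nova, 23, 14), (2, 27, Vega, 2, 27), (2, 27, Vega, 32, 22), (2, 27, Vega, 36, 16), (23, 14, Nova, 15, 21), (23, 14, Nova, 15, 38), (23, 14, Nova, 23, 14), (32, 22, Vega, 2, 27), (32, 22, Vega, 32, 22), (32, 22, Vega, 36, 16), (36, 16, Vega, 2, 27), (36, 16, Vega, 32, 22), (36, 16, Vega, 36, 16)}.
Filtering on cid ≠ cid2 leaves {(15, 21, Nova, 23, 14), (15, 38, Nova, 23, 14), (2, 27, Vega, 32, 22), (2, 27, Vega, 36, 16), (23, 14, Nova, 15, 21), (23, 14, Nova, 15, 38), (32, 22, Vega, 2, 27), (32, 22, Vega, 36, 16), (36, 16, Vega, 2, 27), (36, 16, Vega, 32, 22)}.
Keep only column(s) sid2, cid (1 duplicate(s) eliminated): {(14, 15), (16, 2), (16, 32), (21, 23), (22, 2), (22, 36), (27, 32), (27, 36), (38, 23)}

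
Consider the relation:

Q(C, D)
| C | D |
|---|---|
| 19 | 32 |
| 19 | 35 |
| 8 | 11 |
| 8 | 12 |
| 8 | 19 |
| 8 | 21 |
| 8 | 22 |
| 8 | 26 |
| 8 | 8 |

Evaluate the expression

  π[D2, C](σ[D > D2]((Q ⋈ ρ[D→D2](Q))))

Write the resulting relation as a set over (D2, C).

{(11, 8), (12, 8), (19, 8), (21, 8), (22, 8), (32, 19), (8, 8)}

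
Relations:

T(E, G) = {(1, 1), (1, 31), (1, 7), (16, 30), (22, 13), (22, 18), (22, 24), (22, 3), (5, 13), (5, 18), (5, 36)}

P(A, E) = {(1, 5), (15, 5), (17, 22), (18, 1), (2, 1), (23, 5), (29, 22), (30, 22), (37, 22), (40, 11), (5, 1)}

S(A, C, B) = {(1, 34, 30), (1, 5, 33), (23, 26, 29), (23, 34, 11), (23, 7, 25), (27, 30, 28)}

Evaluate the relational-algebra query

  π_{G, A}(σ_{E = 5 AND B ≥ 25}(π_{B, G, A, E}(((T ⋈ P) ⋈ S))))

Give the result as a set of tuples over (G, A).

T ⋈ P (natural join on E): {(1, 1, 18), (1, 1, 2), (1, 1, 5), (1, 31, 18), (1, 31, 2), (1, 31, 5), (1, 7, 18), (1, 7, 2), (1, 7, 5), (22, 13, 17), (22, 13, 29), (22, 13, 30), (22, 13, 37), (22, 18, 17), (22, 18, 29), (22, 18, 30), (22, 18, 37), (22, 24, 17), (22, 24, 29), (22, 24, 30), (22, 24, 37), (22, 3, 17), (22, 3, 29), (22, 3, 30), (22, 3, 37), (5, 13, 1), (5, 13, 15), (5, 13, 23), (5, 18, 1), (5, 18, 15), (5, 18, 23), (5, 36, 1), (5, 36, 15), (5, 36, 23)}
(T ⋈ P) ⋈ S (natural join on A): {(5, 13, 1, 34, 30), (5, 13, 1, 5, 33), (5, 13, 23, 26, 29), (5, 13, 23, 34, 11), (5, 13, 23, 7, 25), (5, 18, 1, 34, 30), (5, 18, 1, 5, 33), (5, 18, 23, 26, 29), (5, 18, 23, 34, 11), (5, 18, 23, 7, 25), (5, 36, 1, 34, 30), (5, 36, 1, 5, 33), (5, 36, 23, 26, 29), (5, 36, 23, 34, 11), (5, 36, 23, 7, 25)}
π[B, G, A, E]: project onto (B, G, A, E) → {(11, 13, 23, 5), (11, 18, 23, 5), (11, 36, 23, 5), (25, 13, 23, 5), (25, 18, 23, 5), (25, 36, 23, 5), (29, 13, 23, 5), (29, 18, 23, 5), (29, 36, 23, 5), (30, 13, 1, 5), (30, 18, 1, 5), (30, 36, 1, 5), (33, 13, 1, 5), (33, 18, 1, 5), (33, 36, 1, 5)}
Filtering on E = 5 AND B ≥ 25 leaves {(25, 13, 23, 5), (25, 18, 23, 5), (25, 36, 23, 5), (29, 13, 23, 5), (29, 18, 23, 5), (29, 36, 23, 5), (30, 13, 1, 5), (30, 18, 1, 5), (30, 36, 1, 5), (33, 13, 1, 5), (33, 18, 1, 5), (33, 36, 1, 5)}.
π[G, A]: project onto (G, A) (6 duplicate(s) eliminated) → {(13, 1), (13, 23), (18, 1), (18, 23), (36, 1), (36, 23)}

{(13, 1), (13, 23), (18, 1), (18, 23), (36, 1), (36, 23)}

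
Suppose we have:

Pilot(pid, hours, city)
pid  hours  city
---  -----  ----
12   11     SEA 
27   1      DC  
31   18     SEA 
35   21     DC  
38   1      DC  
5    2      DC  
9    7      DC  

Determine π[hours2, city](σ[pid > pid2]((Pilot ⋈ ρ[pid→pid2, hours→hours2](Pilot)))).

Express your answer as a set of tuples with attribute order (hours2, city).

{(1, DC), (11, SEA), (2, DC), (21, DC), (7, DC)}

ρ[pid→pid2, hours→hours2]: schema becomes (pid2, hours2, city); tuples unchanged.
Joining Pilot and ρ[pid→pid2, hours→hours2](Pilot) on city yields {(12, 11, SEA, 12, 11), (12, 11, SEA, 31, 18), (27, 1, DC, 27, 1), (27, 1, DC, 35, 21), (27, 1, DC, 38, 1), (27, 1, DC, 5, 2), (27, 1, DC, 9, 7), (31, 18, SEA, 12, 11), (31, 18, SEA, 31, 18), (35, 21, DC, 27, 1), (35, 21, DC, 35, 21), (35, 21, DC, 38, 1), (35, 21, DC, 5, 2), (35, 21, DC, 9, 7), (38, 1, DC, 27, 1), (38, 1, DC, 35, 21), (38, 1, DC, 38, 1), (38, 1, DC, 5, 2), (38, 1, DC, 9, 7), (5, 2, DC, 27, 1), (5, 2, DC, 35, 21), (5, 2, DC, 38, 1), (5, 2, DC, 5, 2), (5, 2, DC, 9, 7), (9, 7, DC, 27, 1), (9, 7, DC, 35, 21), (9, 7, DC, 38, 1), (9, 7, DC, 5, 2), (9, 7, DC, 9, 7)}.
Apply σ_{pid > pid2}; surviving tuples: {(27, 1, DC, 5, 2), (27, 1, DC, 9, 7), (31, 18, SEA, 12, 11), (35, 21, DC, 27, 1), (35, 21, DC, 5, 2), (35, 21, DC, 9, 7), (38, 1, DC, 27, 1), (38, 1, DC, 35, 21), (38, 1, DC, 5, 2), (38, 1, DC, 9, 7), (9, 7, DC, 5, 2)}
π[hours2, city]: project onto (hours2, city) (6 duplicate(s) eliminated) → {(1, DC), (11, SEA), (2, DC), (21, DC), (7, DC)}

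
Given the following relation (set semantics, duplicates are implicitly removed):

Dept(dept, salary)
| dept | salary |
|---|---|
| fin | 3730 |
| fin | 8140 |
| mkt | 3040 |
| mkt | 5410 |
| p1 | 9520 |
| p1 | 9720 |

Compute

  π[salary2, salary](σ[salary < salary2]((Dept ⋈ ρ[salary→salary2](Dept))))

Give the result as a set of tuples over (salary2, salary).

ρ[salary→salary2]: schema becomes (dept, salary2); tuples unchanged.
Natural join on dept: {(fin, 3730, 3730), (fin, 3730, 8140), (fin, 8140, 3730), (fin, 8140, 8140), (mkt, 3040, 3040), (mkt, 3040, 5410), (mkt, 5410, 3040), (mkt, 5410, 5410), (p1, 9520, 9520), (p1, 9520, 9720), (p1, 9720, 9520), (p1, 9720, 9720)}
Apply σ_{salary < salary2}; surviving tuples: {(fin, 3730, 8140), (mkt, 3040, 5410), (p1, 9520, 9720)}
Keep only column(s) salary2, salary: {(5410, 3040), (8140, 3730), (9720, 9520)}

{(5410, 3040), (8140, 3730), (9720, 9520)}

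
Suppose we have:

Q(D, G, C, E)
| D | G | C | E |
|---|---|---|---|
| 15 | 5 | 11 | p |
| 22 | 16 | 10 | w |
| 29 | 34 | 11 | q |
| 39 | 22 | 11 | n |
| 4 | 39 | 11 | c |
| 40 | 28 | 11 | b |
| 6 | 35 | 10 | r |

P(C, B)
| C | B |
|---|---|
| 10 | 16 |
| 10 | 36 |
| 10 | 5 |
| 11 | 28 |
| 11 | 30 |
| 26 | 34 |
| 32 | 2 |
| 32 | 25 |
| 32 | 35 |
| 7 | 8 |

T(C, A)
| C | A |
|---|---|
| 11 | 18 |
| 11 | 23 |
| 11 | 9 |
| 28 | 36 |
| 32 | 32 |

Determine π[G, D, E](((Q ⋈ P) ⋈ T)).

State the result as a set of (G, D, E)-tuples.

Natural join on C: {(15, 5, 11, p, 28), (15, 5, 11, p, 30), (22, 16, 10, w, 16), (22, 16, 10, w, 36), (22, 16, 10, w, 5), (29, 34, 11, q, 28), (29, 34, 11, q, 30), (39, 22, 11, n, 28), (39, 22, 11, n, 30), (4, 39, 11, c, 28), (4, 39, 11, c, 30), (40, 28, 11, b, 28), (40, 28, 11, b, 30), (6, 35, 10, r, 16), (6, 35, 10, r, 36), (6, 35, 10, r, 5)}
Natural join on C: {(15, 5, 11, p, 28, 18), (15, 5, 11, p, 28, 23), (15, 5, 11, p, 28, 9), (15, 5, 11, p, 30, 18), (15, 5, 11, p, 30, 23), (15, 5, 11, p, 30, 9), (29, 34, 11, q, 28, 18), (29, 34, 11, q, 28, 23), (29, 34, 11, q, 28, 9), (29, 34, 11, q, 30, 18), (29, 34, 11, q, 30, 23), (29, 34, 11, q, 30, 9), (39, 22, 11, n, 28, 18), (39, 22, 11, n, 28, 23), (39, 22, 11, n, 28, 9), (39, 22, 11, n, 30, 18), (39, 22, 11, n, 30, 23), (39, 22, 11, n, 30, 9), (4, 39, 11, c, 28, 18), (4, 39, 11, c, 28, 23), (4, 39, 11, c, 28, 9), (4, 39, 11, c, 30, 18), (4, 39, 11, c, 30, 23), (4, 39, 11, c, 30, 9), (40, 28, 11, b, 28, 18), (40, 28, 11, b, 28, 23), (40, 28, 11, b, 28, 9), (40, 28, 11, b, 30, 18), (40, 28, 11, b, 30, 23), (40, 28, 11, b, 30, 9)}
Keep only column(s) G, D, E (25 duplicate(s) eliminated): {(22, 39, n), (28, 40, b), (34, 29, q), (39, 4, c), (5, 15, p)}

{(22, 39, n), (28, 40, b), (34, 29, q), (39, 4, c), (5, 15, p)}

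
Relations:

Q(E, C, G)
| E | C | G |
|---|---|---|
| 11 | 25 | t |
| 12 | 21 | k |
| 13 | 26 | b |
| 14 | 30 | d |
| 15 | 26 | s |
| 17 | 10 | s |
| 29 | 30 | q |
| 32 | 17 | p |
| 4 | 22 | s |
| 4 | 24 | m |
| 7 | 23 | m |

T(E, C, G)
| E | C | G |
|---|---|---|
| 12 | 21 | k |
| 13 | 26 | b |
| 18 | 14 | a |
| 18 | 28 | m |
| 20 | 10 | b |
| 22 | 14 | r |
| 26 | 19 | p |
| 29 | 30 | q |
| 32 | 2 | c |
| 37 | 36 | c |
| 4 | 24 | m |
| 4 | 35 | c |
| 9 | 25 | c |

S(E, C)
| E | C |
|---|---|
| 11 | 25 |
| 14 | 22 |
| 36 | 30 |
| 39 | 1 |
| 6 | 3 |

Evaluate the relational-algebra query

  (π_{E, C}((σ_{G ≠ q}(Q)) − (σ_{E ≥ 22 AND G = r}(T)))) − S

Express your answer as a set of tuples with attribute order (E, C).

{(12, 21), (13, 26), (14, 30), (15, 26), (17, 10), (32, 17), (4, 22), (4, 24), (7, 23)}

σ[G ≠ q]: keep tuples satisfying G ≠ q → {(11, 25, t), (12, 21, k), (13, 26, b), (14, 30, d), (15, 26, s), (17, 10, s), (32, 17, p), (4, 22, s), (4, 24, m), (7, 23, m)}
σ[E ≥ 22 AND G = r]: keep tuples satisfying E ≥ 22 AND G = r → {(22, 14, r)}
Difference: {(11, 25, t), (12, 21, k), (13, 26, b), (14, 30, d), (15, 26, s), (17, 10, s), (32, 17, p), (4, 22, s), (4, 24, m), (7, 23, m)} with {(22, 14, r)} → {(11, 25, t), (12, 21, k), (13, 26, b), (14, 30, d), (15, 26, s), (17, 10, s), (32, 17, p), (4, 22, s), (4, 24, m), (7, 23, m)}
Keep only column(s) E, C: {(11, 25), (12, 21), (13, 26), (14, 30), (15, 26), (17, 10), (32, 17), (4, 22), (4, 24), (7, 23)}
Difference: {(11, 25), (12, 21), (13, 26), (14, 30), (15, 26), (17, 10), (32, 17), (4, 22), (4, 24), (7, 23)} with {(11, 25), (14, 22), (36, 30), (39, 1), (6, 3)} → {(12, 21), (13, 26), (14, 30), (15, 26), (17, 10), (32, 17), (4, 22), (4, 24), (7, 23)}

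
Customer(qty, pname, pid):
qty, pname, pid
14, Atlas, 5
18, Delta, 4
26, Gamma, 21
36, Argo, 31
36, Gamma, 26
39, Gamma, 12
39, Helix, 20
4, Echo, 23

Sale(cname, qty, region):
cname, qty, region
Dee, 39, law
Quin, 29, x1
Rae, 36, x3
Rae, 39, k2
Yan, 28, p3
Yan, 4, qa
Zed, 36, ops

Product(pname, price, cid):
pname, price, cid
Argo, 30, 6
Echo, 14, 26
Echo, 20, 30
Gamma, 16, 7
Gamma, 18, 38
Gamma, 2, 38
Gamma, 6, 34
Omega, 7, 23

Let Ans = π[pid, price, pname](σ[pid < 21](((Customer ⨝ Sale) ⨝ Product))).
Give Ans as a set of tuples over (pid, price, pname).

Natural join on qty: {(36, Argo, 31, Rae, x3), (36, Argo, 31, Zed, ops), (36, Gamma, 26, Rae, x3), (36, Gamma, 26, Zed, ops), (39, Gamma, 12, Dee, law), (39, Gamma, 12, Rae, k2), (39, Helix, 20, Dee, law), (39, Helix, 20, Rae, k2), (4, Echo, 23, Yan, qa)}
Natural join on pname: {(36, Argo, 31, Rae, x3, 30, 6), (36, Argo, 31, Zed, ops, 30, 6), (36, Gamma, 26, Rae, x3, 16, 7), (36, Gamma, 26, Rae, x3, 18, 38), (36, Gamma, 26, Rae, x3, 2, 38), (36, Gamma, 26, Rae, x3, 6, 34), (36, Gamma, 26, Zed, ops, 16, 7), (36, Gamma, 26, Zed, ops, 18, 38), (36, Gamma, 26, Zed, ops, 2, 38), (36, Gamma, 26, Zed, ops, 6, 34), (39, Gamma, 12, Dee, law, 16, 7), (39, Gamma, 12, Dee, law, 18, 38), (39, Gamma, 12, Dee, law, 2, 38), (39, Gamma, 12, Dee, law, 6, 34), (39, Gamma, 12, Rae, k2, 16, 7), (39, Gamma, 12, Rae, k2, 18, 38), (39, Gamma, 12, Rae, k2, 2, 38), (39, Gamma, 12, Rae, k2, 6, 34), (4, Echo, 23, Yan, qa, 14, 26), (4, Echo, 23, Yan, qa, 20, 30)}
Selection pid < 21: {(39, Gamma, 12, Dee, law, 16, 7), (39, Gamma, 12, Dee, law, 18, 38), (39, Gamma, 12, Dee, law, 2, 38), (39, Gamma, 12, Dee, law, 6, 34), (39, Gamma, 12, Rae, k2, 16, 7), (39, Gamma, 12, Rae, k2, 18, 38), (39, Gamma, 12, Rae, k2, 2, 38), (39, Gamma, 12, Rae, k2, 6, 34)}
π[pid, price, pname]: project onto (pid, price, pname) (4 duplicate(s) eliminated) → {(12, 16, Gamma), (12, 18, Gamma), (12, 2, Gamma), (12, 6, Gamma)}

{(12, 16, Gamma), (12, 18, Gamma), (12, 2, Gamma), (12, 6, Gamma)}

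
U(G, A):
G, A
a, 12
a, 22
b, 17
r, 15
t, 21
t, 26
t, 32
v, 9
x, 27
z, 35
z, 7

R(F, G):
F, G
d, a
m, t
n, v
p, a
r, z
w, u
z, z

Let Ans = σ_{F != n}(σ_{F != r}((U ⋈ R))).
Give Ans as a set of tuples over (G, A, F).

{(a, 12, d), (a, 12, p), (a, 22, d), (a, 22, p), (t, 21, m), (t, 26, m), (t, 32, m), (z, 35, z), (z, 7, z)}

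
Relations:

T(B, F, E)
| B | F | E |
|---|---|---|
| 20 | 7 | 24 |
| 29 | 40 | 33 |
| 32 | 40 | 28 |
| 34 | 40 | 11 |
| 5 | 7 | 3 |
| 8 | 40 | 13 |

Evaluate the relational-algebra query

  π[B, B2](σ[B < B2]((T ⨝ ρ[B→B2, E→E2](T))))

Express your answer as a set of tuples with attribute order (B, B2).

{(29, 32), (29, 34), (32, 34), (5, 20), (8, 29), (8, 32), (8, 34)}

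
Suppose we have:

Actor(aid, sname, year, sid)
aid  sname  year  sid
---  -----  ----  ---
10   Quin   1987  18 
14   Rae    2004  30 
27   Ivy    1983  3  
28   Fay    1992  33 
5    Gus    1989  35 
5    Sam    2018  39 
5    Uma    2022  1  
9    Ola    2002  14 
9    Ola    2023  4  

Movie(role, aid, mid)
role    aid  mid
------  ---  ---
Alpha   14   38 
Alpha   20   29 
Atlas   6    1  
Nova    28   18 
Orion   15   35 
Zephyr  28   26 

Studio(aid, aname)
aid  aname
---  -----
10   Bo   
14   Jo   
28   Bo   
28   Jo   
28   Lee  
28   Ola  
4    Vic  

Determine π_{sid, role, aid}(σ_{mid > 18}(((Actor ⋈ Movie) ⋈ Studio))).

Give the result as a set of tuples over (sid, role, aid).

Joining Actor and Movie on aid yields {(14, Rae, 2004, 30, Alpha, 38), (28, Fay, 1992, 33, Nova, 18), (28, Fay, 1992, 33, Zephyr, 26)}.
Joining (Actor ⋈ Movie) and Studio on aid yields {(14, Rae, 2004, 30, Alpha, 38, Jo), (28, Fay, 1992, 33, Nova, 18, Bo), (28, Fay, 1992, 33, Nova, 18, Jo), (28, Fay, 1992, 33, Nova, 18, Lee), (28, Fay, 1992, 33, Nova, 18, Ola), (28, Fay, 1992, 33, Zephyr, 26, Bo), (28, Fay, 1992, 33, Zephyr, 26, Jo), (28, Fay, 1992, 33, Zephyr, 26, Lee), (28, Fay, 1992, 33, Zephyr, 26, Ola)}.
σ[mid > 18]: keep tuples satisfying mid > 18 → {(14, Rae, 2004, 30, Alpha, 38, Jo), (28, Fay, 1992, 33, Zephyr, 26, Bo), (28, Fay, 1992, 33, Zephyr, 26, Jo), (28, Fay, 1992, 33, Zephyr, 26, Lee), (28, Fay, 1992, 33, Zephyr, 26, Ola)}
Projecting to sid, role, aid (3 duplicate(s) eliminated): {(30, Alpha, 14), (33, Zephyr, 28)}

{(30, Alpha, 14), (33, Zephyr, 28)}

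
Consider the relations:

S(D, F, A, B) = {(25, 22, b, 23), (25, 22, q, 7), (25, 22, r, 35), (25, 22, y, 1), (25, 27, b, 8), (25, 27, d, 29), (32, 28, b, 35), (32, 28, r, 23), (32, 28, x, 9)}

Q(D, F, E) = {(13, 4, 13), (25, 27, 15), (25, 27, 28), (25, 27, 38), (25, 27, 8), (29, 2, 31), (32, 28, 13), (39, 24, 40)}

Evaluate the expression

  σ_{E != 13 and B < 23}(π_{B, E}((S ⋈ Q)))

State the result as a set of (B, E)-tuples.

S ⋈ Q (natural join on D, F): {(25, 27, b, 8, 15), (25, 27, b, 8, 28), (25, 27, b, 8, 38), (25, 27, b, 8, 8), (25, 27, d, 29, 15), (25, 27, d, 29, 28), (25, 27, d, 29, 38), (25, 27, d, 29, 8), (32, 28, b, 35, 13), (32, 28, r, 23, 13), (32, 28, x, 9, 13)}
π[B, E]: project onto (B, E) → {(23, 13), (29, 15), (29, 28), (29, 38), (29, 8), (35, 13), (8, 15), (8, 28), (8, 38), (8, 8), (9, 13)}
Filtering on E != 13 and B < 23 leaves {(8, 15), (8, 28), (8, 38), (8, 8)}.

{(8, 15), (8, 28), (8, 38), (8, 8)}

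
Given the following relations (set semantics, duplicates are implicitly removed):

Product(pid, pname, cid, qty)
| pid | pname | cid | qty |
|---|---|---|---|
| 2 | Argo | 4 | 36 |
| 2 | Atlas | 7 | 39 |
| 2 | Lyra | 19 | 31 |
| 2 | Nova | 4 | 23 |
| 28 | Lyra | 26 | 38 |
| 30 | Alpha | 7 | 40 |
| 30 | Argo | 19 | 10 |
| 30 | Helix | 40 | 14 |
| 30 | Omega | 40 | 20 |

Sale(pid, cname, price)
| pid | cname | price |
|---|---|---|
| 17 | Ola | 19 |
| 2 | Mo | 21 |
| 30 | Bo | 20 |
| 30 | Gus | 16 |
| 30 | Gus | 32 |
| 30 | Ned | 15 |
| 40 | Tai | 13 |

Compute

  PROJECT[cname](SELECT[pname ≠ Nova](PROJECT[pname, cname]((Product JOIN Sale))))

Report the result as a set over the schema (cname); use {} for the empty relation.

Joining Product and Sale on pid yields {(2, Argo, 4, 36, Mo, 21), (2, Atlas, 7, 39, Mo, 21), (2, Lyra, 19, 31, Mo, 21), (2, Nova, 4, 23, Mo, 21), (30, Alpha, 7, 40, Bo, 20), (30, Alpha, 7, 40, Gus, 16), (30, Alpha, 7, 40, Gus, 32), (30, Alpha, 7, 40, Ned, 15), (30, Argo, 19, 10, Bo, 20), (30, Argo, 19, 10, Gus, 16), (30, Argo, 19, 10, Gus, 32), (30, Argo, 19, 10, Ned, 15), (30, Helix, 40, 14, Bo, 20), (30, Helix, 40, 14, Gus, 16), (30, Helix, 40, 14, Gus, 32), (30, Helix, 40, 14, Ned, 15), (30, Omega, 40, 20, Bo, 20), (30, Omega, 40, 20, Gus, 16), (30, Omega, 40, 20, Gus, 32), (30, Omega, 40, 20, Ned, 15)}.
Keep only column(s) pname, cname (4 duplicate(s) eliminated): {(Alpha, Bo), (Alpha, Gus), (Alpha, Ned), (Argo, Bo), (Argo, Gus), (Argo, Mo), (Argo, Ned), (Atlas, Mo), (Helix, Bo), (Helix, Gus), (Helix, Ned), (Lyra, Mo), (Nova, Mo), (Omega, Bo), (Omega, Gus), (Omega, Ned)}
Apply σ_{pname ≠ Nova}; surviving tuples: {(Alpha, Bo), (Alpha, Gus), (Alpha, Ned), (Argo, Bo), (Argo, Gus), (Argo, Mo), (Argo, Ned), (Atlas, Mo), (Helix, Bo), (Helix, Gus), (Helix, Ned), (Lyra, Mo), (Omega, Bo), (Omega, Gus), (Omega, Ned)}
Keep only column(s) cname (11 duplicate(s) eliminated): {Bo, Gus, Mo, Ned}

{Bo, Gus, Mo, Ned}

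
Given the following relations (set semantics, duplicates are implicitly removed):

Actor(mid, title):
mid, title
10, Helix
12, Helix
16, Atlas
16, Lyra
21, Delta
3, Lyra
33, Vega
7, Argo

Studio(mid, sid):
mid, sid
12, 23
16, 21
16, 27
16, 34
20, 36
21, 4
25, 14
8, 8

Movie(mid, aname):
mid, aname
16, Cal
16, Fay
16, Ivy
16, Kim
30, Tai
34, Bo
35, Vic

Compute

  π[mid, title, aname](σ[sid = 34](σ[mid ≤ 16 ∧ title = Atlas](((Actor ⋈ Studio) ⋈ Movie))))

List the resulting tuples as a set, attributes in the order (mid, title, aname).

{(16, Atlas, Cal), (16, Atlas, Fay), (16, Atlas, Ivy), (16, Atlas, Kim)}

Natural join on mid: {(12, Helix, 23), (16, Atlas, 21), (16, Atlas, 27), (16, Atlas, 34), (16, Lyra, 21), (16, Lyra, 27), (16, Lyra, 34), (21, Delta, 4)}
Natural join on mid: {(16, Atlas, 21, Cal), (16, Atlas, 21, Fay), (16, Atlas, 21, Ivy), (16, Atlas, 21, Kim), (16, Atlas, 27, Cal), (16, Atlas, 27, Fay), (16, Atlas, 27, Ivy), (16, Atlas, 27, Kim), (16, Atlas, 34, Cal), (16, Atlas, 34, Fay), (16, Atlas, 34, Ivy), (16, Atlas, 34, Kim), (16, Lyra, 21, Cal), (16, Lyra, 21, Fay), (16, Lyra, 21, Ivy), (16, Lyra, 21, Kim), (16, Lyra, 27, Cal), (16, Lyra, 27, Fay), (16, Lyra, 27, Ivy), (16, Lyra, 27, Kim), (16, Lyra, 34, Cal), (16, Lyra, 34, Fay), (16, Lyra, 34, Ivy), (16, Lyra, 34, Kim)}
Selection mid ≤ 16 ∧ title = Atlas: {(16, Atlas, 21, Cal), (16, Atlas, 21, Fay), (16, Atlas, 21, Ivy), (16, Atlas, 21, Kim), (16, Atlas, 27, Cal), (16, Atlas, 27, Fay), (16, Atlas, 27, Ivy), (16, Atlas, 27, Kim), (16, Atlas, 34, Cal), (16, Atlas, 34, Fay), (16, Atlas, 34, Ivy), (16, Atlas, 34, Kim)}
Selection sid = 34: {(16, Atlas, 34, Cal), (16, Atlas, 34, Fay), (16, Atlas, 34, Ivy), (16, Atlas, 34, Kim)}
Keep only column(s) mid, title, aname: {(16, Atlas, Cal), (16, Atlas, Fay), (16, Atlas, Ivy), (16, Atlas, Kim)}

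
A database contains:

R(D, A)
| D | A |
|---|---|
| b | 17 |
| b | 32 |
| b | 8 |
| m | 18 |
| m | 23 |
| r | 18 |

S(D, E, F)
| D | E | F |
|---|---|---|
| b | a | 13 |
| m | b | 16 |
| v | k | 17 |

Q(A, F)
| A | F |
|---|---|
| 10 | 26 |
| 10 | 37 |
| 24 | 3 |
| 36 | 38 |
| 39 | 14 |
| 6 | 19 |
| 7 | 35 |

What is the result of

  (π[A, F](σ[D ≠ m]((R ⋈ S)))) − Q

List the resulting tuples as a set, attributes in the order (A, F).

{(17, 13), (32, 13), (8, 13)}

R ⋈ S (natural join on D): {(b, 17, a, 13), (b, 32, a, 13), (b, 8, a, 13), (m, 18, b, 16), (m, 23, b, 16)}
Selection D ≠ m: {(b, 17, a, 13), (b, 32, a, 13), (b, 8, a, 13)}
Projecting to A, F: {(17, 13), (32, 13), (8, 13)}
Set difference of the two operands is {(17, 13), (32, 13), (8, 13)}.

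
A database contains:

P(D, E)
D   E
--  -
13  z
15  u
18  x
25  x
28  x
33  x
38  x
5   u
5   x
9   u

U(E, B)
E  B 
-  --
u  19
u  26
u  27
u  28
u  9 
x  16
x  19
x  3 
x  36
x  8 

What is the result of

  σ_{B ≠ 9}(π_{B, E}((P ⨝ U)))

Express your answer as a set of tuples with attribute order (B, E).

P ⋈ U (natural join on E): {(15, u, 19), (15, u, 26), (15, u, 27), (15, u, 28), (15, u, 9), (18, x, 16), (18, x, 19), (18, x, 3), (18, x, 36), (18, x, 8), (25, x, 16), (25, x, 19), (25, x, 3), (25, x, 36), (25, x, 8), (28, x, 16), (28, x, 19), (28, x, 3), (28, x, 36), (28, x, 8), (33, x, 16), (33, x, 19), (33, x, 3), (33, x, 36), (33, x, 8), (38, x, 16), (38, x, 19), (38, x, 3), (38, x, 36), (38, x, 8), (5, u, 19), (5, u, 26), (5, u, 27), (5, u, 28), (5, u, 9), (5, x, 16), (5, x, 19), (5, x, 3), (5, x, 36), (5, x, 8), (9, u, 19), (9, u, 26), (9, u, 27), (9, u, 28), (9, u, 9)}
Keep only column(s) B, E (35 duplicate(s) eliminated): {(16, x), (19, u), (19, x), (26, u), (27, u), (28, u), (3, x), (36, x), (8, x), (9, u)}
σ[B ≠ 9]: keep tuples satisfying B ≠ 9 → {(16, x), (19, u), (19, x), (26, u), (27, u), (28, u), (3, x), (36, x), (8, x)}

{(16, x), (19, u), (19, x), (26, u), (27, u), (28, u), (3, x), (36, x), (8, x)}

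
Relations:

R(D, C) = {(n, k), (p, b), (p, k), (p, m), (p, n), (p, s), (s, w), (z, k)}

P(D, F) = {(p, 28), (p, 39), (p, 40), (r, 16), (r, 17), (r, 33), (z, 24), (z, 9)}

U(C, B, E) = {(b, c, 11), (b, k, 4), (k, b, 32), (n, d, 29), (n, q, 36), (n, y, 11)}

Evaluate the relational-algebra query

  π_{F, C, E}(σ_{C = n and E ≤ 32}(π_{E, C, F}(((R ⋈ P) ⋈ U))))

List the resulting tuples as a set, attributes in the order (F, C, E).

Natural join on D: {(p, b, 28), (p, b, 39), (p, b, 40), (p, k, 28), (p, k, 39), (p, k, 40), (p, m, 28), (p, m, 39), (p, m, 40), (p, n, 28), (p, n, 39), (p, n, 40), (p, s, 28), (p, s, 39), (p, s, 40), (z, k, 24), (z, k, 9)}
Natural join on C: {(p, b, 28, c, 11), (p, b, 28, k, 4), (p, b, 39, c, 11), (p, b, 39, k, 4), (p, b, 40, c, 11), (p, b, 40, k, 4), (p, k, 28, b, 32), (p, k, 39, b, 32), (p, k, 40, b, 32), (p, n, 28, d, 29), (p, n, 28, q, 36), (p, n, 28, y, 11), (p, n, 39, d, 29), (p, n, 39, q, 36), (p, n, 39, y, 11), (p, n, 40, d, 29), (p, n, 40, q, 36), (p, n, 40, y, 11), (z, k, 24, b, 32), (z, k, 9, b, 32)}
Projecting to E, C, F: {(11, b, 28), (11, b, 39), (11, b, 40), (11, n, 28), (11, n, 39), (11, n, 40), (29, n, 28), (29, n, 39), (29, n, 40), (32, k, 24), (32, k, 28), (32, k, 39), (32, k, 40), (32, k, 9), (36, n, 28), (36, n, 39), (36, n, 40), (4, b, 28), (4, b, 39), (4, b, 40)}
σ[C = n and E ≤ 32]: keep tuples satisfying C = n and E ≤ 32 → {(11, n, 28), (11, n, 39), (11, n, 40), (29, n, 28), (29, n, 39), (29, n, 40)}
Projecting to F, C, E: {(28, n, 11), (28, n, 29), (39, n, 11), (39, n, 29), (40, n, 11), (40, n, 29)}

{(28, n, 11), (28, n, 29), (39, n, 11), (39, n, 29), (40, n, 11), (40, n, 29)}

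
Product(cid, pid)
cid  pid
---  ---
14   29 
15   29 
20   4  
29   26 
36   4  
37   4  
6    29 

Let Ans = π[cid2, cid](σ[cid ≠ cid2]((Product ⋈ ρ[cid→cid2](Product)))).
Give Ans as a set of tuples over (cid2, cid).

{(14, 15), (14, 6), (15, 14), (15, 6), (20, 36), (20, 37), (36, 20), (36, 37), (37, 20), (37, 36), (6, 14), (6, 15)}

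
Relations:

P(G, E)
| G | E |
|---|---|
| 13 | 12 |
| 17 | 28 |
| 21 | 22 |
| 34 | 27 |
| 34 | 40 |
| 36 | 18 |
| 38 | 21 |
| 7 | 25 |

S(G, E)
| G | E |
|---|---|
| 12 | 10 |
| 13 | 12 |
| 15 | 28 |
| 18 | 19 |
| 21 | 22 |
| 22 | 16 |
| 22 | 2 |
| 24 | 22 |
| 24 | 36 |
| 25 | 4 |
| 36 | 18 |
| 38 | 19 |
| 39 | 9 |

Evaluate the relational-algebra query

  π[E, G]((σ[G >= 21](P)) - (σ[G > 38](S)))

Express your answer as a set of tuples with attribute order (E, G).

{(18, 36), (21, 38), (22, 21), (27, 34), (40, 34)}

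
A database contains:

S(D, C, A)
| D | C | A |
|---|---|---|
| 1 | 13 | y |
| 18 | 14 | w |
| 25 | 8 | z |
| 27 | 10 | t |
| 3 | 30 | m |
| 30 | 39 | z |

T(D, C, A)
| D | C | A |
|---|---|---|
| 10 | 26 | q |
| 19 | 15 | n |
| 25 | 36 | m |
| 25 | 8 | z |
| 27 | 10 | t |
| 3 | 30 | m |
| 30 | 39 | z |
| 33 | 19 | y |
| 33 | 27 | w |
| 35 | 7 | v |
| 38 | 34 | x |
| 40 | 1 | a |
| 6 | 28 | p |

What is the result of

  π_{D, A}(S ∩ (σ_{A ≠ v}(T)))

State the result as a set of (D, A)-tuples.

σ[A ≠ v]: keep tuples satisfying A ≠ v → {(10, 26, q), (19, 15, n), (25, 36, m), (25, 8, z), (27, 10, t), (3, 30, m), (30, 39, z), (33, 19, y), (33, 27, w), (38, 34, x), (40, 1, a), (6, 28, p)}
Set intersection of the two operands is {(25, 8, z), (27, 10, t), (3, 30, m), (30, 39, z)}.
π_{D, A} gives {(25, z), (27, t), (3, m), (30, z)}.

{(25, z), (27, t), (3, m), (30, z)}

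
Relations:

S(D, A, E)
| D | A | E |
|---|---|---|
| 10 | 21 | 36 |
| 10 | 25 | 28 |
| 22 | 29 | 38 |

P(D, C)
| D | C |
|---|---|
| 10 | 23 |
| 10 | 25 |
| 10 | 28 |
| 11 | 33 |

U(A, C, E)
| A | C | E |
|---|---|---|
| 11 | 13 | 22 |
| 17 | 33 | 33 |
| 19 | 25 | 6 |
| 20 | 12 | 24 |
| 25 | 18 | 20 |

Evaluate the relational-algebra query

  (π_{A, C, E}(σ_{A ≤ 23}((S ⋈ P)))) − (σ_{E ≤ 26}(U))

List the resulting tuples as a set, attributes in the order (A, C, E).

{(21, 23, 36), (21, 25, 36), (21, 28, 36)}

Natural join on D: {(10, 21, 36, 23), (10, 21, 36, 25), (10, 21, 36, 28), (10, 25, 28, 23), (10, 25, 28, 25), (10, 25, 28, 28)}
Filtering on A ≤ 23 leaves {(10, 21, 36, 23), (10, 21, 36, 25), (10, 21, 36, 28)}.
Keep only column(s) A, C, E: {(21, 23, 36), (21, 25, 36), (21, 28, 36)}
Filtering on E ≤ 26 leaves {(11, 13, 22), (19, 25, 6), (20, 12, 24), (25, 18, 20)}.
Set difference of the two operands is {(21, 23, 36), (21, 25, 36), (21, 28, 36)}.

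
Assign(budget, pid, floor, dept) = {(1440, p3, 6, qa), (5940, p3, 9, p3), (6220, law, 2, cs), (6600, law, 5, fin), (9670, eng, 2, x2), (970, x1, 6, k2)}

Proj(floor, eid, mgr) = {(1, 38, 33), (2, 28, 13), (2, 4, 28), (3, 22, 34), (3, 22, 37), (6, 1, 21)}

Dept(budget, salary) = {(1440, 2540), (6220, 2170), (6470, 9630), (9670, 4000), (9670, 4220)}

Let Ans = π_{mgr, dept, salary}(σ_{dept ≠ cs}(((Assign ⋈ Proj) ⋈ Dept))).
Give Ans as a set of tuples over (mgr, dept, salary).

{(13, x2, 4000), (13, x2, 4220), (21, qa, 2540), (28, x2, 4000), (28, x2, 4220)}

Assign ⋈ Proj (natural join on floor): {(1440, p3, 6, qa, 1, 21), (6220, law, 2, cs, 28, 13), (6220, law, 2, cs, 4, 28), (9670, eng, 2, x2, 28, 13), (9670, eng, 2, x2, 4, 28), (970, x1, 6, k2, 1, 21)}
(Assign ⋈ Proj) ⋈ Dept (natural join on budget): {(1440, p3, 6, qa, 1, 21, 2540), (6220, law, 2, cs, 28, 13, 2170), (6220, law, 2, cs, 4, 28, 2170), (9670, eng, 2, x2, 28, 13, 4000), (9670, eng, 2, x2, 28, 13, 4220), (9670, eng, 2, x2, 4, 28, 4000), (9670, eng, 2, x2, 4, 28, 4220)}
Filtering on dept ≠ cs leaves {(1440, p3, 6, qa, 1, 21, 2540), (9670, eng, 2, x2, 28, 13, 4000), (9670, eng, 2, x2, 28, 13, 4220), (9670, eng, 2, x2, 4, 28, 4000), (9670, eng, 2, x2, 4, 28, 4220)}.
π[mgr, dept, salary]: project onto (mgr, dept, salary) → {(13, x2, 4000), (13, x2, 4220), (21, qa, 2540), (28, x2, 4000), (28, x2, 4220)}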